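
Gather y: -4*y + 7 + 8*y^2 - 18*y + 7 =8*y^2 - 22*y + 14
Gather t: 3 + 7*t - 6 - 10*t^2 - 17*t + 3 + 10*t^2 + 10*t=0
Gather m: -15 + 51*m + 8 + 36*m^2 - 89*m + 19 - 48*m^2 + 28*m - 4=-12*m^2 - 10*m + 8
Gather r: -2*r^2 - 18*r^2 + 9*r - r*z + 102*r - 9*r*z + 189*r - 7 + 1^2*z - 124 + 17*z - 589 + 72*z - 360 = -20*r^2 + r*(300 - 10*z) + 90*z - 1080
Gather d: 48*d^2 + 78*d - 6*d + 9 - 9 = 48*d^2 + 72*d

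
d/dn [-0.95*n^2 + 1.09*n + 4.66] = 1.09 - 1.9*n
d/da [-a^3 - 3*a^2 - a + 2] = -3*a^2 - 6*a - 1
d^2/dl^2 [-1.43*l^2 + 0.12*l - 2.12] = -2.86000000000000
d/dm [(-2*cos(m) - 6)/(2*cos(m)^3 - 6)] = (-3*(cos(m) + 3)*cos(m)^2 + cos(m)^3 - 3)*sin(m)/(cos(m)^3 - 3)^2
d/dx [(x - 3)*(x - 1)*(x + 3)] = 3*x^2 - 2*x - 9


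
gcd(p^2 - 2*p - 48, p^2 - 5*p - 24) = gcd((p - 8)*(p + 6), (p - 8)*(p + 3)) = p - 8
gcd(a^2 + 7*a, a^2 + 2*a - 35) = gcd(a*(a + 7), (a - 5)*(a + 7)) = a + 7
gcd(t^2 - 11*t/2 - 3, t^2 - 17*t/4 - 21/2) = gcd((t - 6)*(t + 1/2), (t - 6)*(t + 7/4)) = t - 6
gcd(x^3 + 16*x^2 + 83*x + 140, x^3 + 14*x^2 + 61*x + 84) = x^2 + 11*x + 28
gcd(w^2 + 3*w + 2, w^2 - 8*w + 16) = 1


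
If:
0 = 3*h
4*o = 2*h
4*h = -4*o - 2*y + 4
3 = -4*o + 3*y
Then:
No Solution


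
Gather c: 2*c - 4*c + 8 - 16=-2*c - 8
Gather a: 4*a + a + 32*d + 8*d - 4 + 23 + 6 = 5*a + 40*d + 25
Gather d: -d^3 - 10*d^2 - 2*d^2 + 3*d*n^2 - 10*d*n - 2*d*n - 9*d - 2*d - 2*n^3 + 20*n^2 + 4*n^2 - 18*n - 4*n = -d^3 - 12*d^2 + d*(3*n^2 - 12*n - 11) - 2*n^3 + 24*n^2 - 22*n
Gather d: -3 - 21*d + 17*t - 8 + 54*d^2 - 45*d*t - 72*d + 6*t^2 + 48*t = 54*d^2 + d*(-45*t - 93) + 6*t^2 + 65*t - 11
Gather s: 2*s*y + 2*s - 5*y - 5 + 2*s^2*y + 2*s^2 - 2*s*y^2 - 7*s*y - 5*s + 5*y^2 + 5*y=s^2*(2*y + 2) + s*(-2*y^2 - 5*y - 3) + 5*y^2 - 5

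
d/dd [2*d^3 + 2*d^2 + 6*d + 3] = 6*d^2 + 4*d + 6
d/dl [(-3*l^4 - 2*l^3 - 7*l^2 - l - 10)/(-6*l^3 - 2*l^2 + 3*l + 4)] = (18*l^6 + 12*l^5 - 65*l^4 - 72*l^3 - 227*l^2 - 96*l + 26)/(36*l^6 + 24*l^5 - 32*l^4 - 60*l^3 - 7*l^2 + 24*l + 16)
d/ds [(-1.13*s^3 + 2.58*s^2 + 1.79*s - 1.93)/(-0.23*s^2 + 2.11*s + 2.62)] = (0.2599*s^4 - 4.7686*s^3 - 3.0263*s^2 + 12.6314*s + 8.7621)/(0.0529*s^4 - 0.9706*s^3 + 3.2469*s^2 + 11.0564*s + 6.8644)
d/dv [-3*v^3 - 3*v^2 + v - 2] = -9*v^2 - 6*v + 1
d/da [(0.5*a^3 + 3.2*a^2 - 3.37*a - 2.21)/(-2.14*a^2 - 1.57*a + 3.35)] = (-1.07*a^4 - 1.57*a^3 - 7.2108*a^2 + 11.9812*a - 14.7592)/(4.5796*a^4 + 6.7196*a^3 - 11.8731*a^2 - 10.519*a + 11.2225)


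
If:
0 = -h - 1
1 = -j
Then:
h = -1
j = -1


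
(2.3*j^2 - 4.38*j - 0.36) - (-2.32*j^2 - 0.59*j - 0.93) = 4.62*j^2 - 3.79*j + 0.57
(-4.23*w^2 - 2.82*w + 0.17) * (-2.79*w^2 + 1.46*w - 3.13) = 11.8017*w^4 + 1.692*w^3 + 8.6484*w^2 + 9.0748*w - 0.5321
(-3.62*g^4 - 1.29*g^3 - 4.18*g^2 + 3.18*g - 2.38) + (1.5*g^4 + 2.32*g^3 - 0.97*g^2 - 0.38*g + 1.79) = -2.12*g^4 + 1.03*g^3 - 5.15*g^2 + 2.8*g - 0.59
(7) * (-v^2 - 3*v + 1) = -7*v^2 - 21*v + 7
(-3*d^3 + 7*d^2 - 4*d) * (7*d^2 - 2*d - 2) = -21*d^5 + 55*d^4 - 36*d^3 - 6*d^2 + 8*d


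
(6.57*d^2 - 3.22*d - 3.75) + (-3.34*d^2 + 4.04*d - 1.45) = 3.23*d^2 + 0.82*d - 5.2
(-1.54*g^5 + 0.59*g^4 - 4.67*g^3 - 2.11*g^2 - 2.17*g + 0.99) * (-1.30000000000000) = 2.002*g^5 - 0.767*g^4 + 6.071*g^3 + 2.743*g^2 + 2.821*g - 1.287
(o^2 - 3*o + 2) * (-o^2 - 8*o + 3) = -o^4 - 5*o^3 + 25*o^2 - 25*o + 6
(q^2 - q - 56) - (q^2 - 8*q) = 7*q - 56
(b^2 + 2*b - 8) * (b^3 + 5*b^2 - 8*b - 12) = b^5 + 7*b^4 - 6*b^3 - 68*b^2 + 40*b + 96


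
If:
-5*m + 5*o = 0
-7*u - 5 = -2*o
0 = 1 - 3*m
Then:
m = 1/3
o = 1/3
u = -13/21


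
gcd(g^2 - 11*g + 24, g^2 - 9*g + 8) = g - 8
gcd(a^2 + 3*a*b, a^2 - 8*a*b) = a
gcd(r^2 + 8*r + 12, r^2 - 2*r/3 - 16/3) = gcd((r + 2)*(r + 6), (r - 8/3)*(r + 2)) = r + 2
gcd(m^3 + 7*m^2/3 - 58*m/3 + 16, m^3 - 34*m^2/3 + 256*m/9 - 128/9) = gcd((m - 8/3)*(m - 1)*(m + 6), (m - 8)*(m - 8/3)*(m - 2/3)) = m - 8/3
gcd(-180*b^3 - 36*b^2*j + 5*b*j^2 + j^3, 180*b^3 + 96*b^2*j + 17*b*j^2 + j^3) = 30*b^2 + 11*b*j + j^2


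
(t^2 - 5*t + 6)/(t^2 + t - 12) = (t - 2)/(t + 4)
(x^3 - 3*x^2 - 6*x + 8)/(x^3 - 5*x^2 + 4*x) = (x + 2)/x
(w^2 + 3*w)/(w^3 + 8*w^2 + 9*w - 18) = w/(w^2 + 5*w - 6)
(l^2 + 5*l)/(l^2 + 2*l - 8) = l*(l + 5)/(l^2 + 2*l - 8)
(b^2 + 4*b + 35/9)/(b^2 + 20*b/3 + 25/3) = (b + 7/3)/(b + 5)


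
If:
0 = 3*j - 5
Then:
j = 5/3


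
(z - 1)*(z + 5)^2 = z^3 + 9*z^2 + 15*z - 25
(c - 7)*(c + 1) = c^2 - 6*c - 7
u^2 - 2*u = u*(u - 2)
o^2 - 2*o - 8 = (o - 4)*(o + 2)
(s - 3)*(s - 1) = s^2 - 4*s + 3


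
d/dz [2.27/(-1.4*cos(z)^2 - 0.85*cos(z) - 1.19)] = -(6.356*cos(z) + 1.9295)*sin(z)/(1.4*cos(z)^2 + 0.85*cos(z) + 1.19)^2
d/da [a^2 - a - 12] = 2*a - 1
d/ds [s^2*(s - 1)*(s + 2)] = s*(4*s^2 + 3*s - 4)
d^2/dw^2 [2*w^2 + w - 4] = 4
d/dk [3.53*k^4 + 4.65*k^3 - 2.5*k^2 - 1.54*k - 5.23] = 14.12*k^3 + 13.95*k^2 - 5.0*k - 1.54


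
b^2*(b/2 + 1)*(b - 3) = b^4/2 - b^3/2 - 3*b^2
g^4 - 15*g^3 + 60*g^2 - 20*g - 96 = (g - 8)*(g - 6)*(g - 2)*(g + 1)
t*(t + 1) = t^2 + t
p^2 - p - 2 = (p - 2)*(p + 1)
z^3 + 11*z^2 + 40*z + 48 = (z + 3)*(z + 4)^2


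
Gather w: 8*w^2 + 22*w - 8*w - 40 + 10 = 8*w^2 + 14*w - 30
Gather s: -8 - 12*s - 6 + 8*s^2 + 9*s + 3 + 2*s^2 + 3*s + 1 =10*s^2 - 10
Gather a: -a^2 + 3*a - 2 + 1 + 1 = -a^2 + 3*a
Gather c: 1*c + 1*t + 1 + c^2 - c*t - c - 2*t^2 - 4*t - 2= c^2 - c*t - 2*t^2 - 3*t - 1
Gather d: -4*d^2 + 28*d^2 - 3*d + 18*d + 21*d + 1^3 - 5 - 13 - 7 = 24*d^2 + 36*d - 24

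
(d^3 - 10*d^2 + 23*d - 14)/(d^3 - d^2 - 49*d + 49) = (d - 2)/(d + 7)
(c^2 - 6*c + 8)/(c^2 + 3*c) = (c^2 - 6*c + 8)/(c*(c + 3))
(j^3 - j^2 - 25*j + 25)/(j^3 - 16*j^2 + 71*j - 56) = (j^2 - 25)/(j^2 - 15*j + 56)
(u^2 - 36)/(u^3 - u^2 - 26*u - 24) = (u + 6)/(u^2 + 5*u + 4)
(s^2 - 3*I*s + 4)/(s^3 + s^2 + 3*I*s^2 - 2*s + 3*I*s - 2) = (s - 4*I)/(s^2 + s*(1 + 2*I) + 2*I)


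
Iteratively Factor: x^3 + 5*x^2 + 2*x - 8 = (x - 1)*(x^2 + 6*x + 8) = (x - 1)*(x + 2)*(x + 4)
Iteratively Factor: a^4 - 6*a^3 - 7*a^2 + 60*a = (a + 3)*(a^3 - 9*a^2 + 20*a) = a*(a + 3)*(a^2 - 9*a + 20) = a*(a - 5)*(a + 3)*(a - 4)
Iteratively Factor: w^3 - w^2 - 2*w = (w)*(w^2 - w - 2) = w*(w + 1)*(w - 2)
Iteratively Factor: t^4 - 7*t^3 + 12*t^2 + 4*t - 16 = (t + 1)*(t^3 - 8*t^2 + 20*t - 16) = (t - 2)*(t + 1)*(t^2 - 6*t + 8) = (t - 4)*(t - 2)*(t + 1)*(t - 2)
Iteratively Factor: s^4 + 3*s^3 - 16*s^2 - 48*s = (s + 3)*(s^3 - 16*s) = (s - 4)*(s + 3)*(s^2 + 4*s) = s*(s - 4)*(s + 3)*(s + 4)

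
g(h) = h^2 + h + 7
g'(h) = 2*h + 1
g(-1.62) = 8.00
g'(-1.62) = -2.24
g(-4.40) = 21.96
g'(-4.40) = -7.80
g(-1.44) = 7.63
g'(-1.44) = -1.88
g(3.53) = 22.99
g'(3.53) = 8.06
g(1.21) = 9.67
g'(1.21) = 3.42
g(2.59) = 16.30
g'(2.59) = 6.18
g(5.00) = 37.00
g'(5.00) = 11.00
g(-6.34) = 40.86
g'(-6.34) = -11.68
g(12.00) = 163.00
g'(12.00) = 25.00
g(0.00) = 7.00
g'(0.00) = 1.00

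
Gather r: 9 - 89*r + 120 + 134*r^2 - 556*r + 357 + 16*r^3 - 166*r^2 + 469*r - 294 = 16*r^3 - 32*r^2 - 176*r + 192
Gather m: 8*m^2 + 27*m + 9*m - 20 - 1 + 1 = 8*m^2 + 36*m - 20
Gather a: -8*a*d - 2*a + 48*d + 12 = a*(-8*d - 2) + 48*d + 12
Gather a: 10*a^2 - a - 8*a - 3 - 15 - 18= 10*a^2 - 9*a - 36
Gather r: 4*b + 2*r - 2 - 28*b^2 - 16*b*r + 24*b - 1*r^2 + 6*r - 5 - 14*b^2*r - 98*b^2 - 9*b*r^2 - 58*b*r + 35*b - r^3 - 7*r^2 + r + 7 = -126*b^2 + 63*b - r^3 + r^2*(-9*b - 8) + r*(-14*b^2 - 74*b + 9)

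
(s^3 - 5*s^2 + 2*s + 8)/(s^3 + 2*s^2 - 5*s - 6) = (s - 4)/(s + 3)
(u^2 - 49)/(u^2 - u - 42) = (u + 7)/(u + 6)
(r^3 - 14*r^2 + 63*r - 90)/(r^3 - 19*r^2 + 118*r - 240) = (r - 3)/(r - 8)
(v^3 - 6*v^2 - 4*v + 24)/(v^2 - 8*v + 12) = v + 2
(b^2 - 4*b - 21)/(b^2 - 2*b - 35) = (b + 3)/(b + 5)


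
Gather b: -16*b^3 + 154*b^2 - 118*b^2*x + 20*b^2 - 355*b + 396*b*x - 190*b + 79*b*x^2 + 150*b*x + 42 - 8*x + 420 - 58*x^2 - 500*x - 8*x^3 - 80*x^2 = -16*b^3 + b^2*(174 - 118*x) + b*(79*x^2 + 546*x - 545) - 8*x^3 - 138*x^2 - 508*x + 462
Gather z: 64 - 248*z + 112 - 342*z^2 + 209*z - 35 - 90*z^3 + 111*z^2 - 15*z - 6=-90*z^3 - 231*z^2 - 54*z + 135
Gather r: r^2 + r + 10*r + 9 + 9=r^2 + 11*r + 18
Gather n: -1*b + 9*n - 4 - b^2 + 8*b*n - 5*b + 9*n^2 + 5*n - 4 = -b^2 - 6*b + 9*n^2 + n*(8*b + 14) - 8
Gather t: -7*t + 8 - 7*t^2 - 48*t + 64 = -7*t^2 - 55*t + 72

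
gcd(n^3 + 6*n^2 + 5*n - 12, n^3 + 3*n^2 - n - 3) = n^2 + 2*n - 3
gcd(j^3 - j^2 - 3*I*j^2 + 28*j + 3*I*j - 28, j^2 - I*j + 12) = 1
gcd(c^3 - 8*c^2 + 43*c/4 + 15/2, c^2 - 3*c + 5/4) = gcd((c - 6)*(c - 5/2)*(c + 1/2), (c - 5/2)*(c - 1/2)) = c - 5/2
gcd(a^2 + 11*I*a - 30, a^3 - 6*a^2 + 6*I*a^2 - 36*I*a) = a + 6*I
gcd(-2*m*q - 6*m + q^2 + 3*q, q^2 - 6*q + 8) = 1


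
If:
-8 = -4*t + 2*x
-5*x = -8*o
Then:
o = 5*x/8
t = x/2 + 2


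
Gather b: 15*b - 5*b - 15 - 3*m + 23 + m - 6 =10*b - 2*m + 2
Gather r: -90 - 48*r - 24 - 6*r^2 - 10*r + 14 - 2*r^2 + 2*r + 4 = -8*r^2 - 56*r - 96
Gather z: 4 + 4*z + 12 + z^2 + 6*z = z^2 + 10*z + 16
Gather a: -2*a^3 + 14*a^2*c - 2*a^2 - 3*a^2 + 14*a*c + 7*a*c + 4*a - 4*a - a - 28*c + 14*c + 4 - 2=-2*a^3 + a^2*(14*c - 5) + a*(21*c - 1) - 14*c + 2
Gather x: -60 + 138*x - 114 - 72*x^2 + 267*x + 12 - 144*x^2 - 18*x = -216*x^2 + 387*x - 162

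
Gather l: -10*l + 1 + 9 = 10 - 10*l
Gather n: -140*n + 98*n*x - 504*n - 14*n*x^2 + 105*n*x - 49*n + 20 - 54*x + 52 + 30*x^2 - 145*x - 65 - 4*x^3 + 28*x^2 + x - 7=n*(-14*x^2 + 203*x - 693) - 4*x^3 + 58*x^2 - 198*x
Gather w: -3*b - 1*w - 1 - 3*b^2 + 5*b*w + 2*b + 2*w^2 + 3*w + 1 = -3*b^2 - b + 2*w^2 + w*(5*b + 2)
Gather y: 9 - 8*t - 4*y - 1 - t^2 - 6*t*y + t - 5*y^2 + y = -t^2 - 7*t - 5*y^2 + y*(-6*t - 3) + 8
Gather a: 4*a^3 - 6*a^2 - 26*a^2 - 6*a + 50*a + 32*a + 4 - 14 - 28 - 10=4*a^3 - 32*a^2 + 76*a - 48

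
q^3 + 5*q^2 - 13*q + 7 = (q - 1)^2*(q + 7)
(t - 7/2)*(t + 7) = t^2 + 7*t/2 - 49/2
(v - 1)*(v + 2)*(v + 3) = v^3 + 4*v^2 + v - 6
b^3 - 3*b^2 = b^2*(b - 3)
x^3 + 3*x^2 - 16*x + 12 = (x - 2)*(x - 1)*(x + 6)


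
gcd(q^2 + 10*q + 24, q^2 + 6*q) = q + 6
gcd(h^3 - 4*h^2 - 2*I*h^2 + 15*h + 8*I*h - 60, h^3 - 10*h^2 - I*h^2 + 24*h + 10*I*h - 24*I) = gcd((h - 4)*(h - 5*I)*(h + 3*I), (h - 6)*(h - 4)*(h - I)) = h - 4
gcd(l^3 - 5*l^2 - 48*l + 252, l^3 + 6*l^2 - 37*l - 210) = l^2 + l - 42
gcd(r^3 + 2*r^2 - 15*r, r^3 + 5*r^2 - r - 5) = r + 5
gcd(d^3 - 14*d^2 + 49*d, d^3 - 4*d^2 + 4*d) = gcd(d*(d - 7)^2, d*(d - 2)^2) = d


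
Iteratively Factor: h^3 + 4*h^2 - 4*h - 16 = (h - 2)*(h^2 + 6*h + 8) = (h - 2)*(h + 2)*(h + 4)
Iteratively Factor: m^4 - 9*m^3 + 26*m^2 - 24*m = (m)*(m^3 - 9*m^2 + 26*m - 24) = m*(m - 2)*(m^2 - 7*m + 12) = m*(m - 4)*(m - 2)*(m - 3)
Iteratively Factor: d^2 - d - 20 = (d + 4)*(d - 5)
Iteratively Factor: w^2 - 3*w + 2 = (w - 2)*(w - 1)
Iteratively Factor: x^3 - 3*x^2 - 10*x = (x + 2)*(x^2 - 5*x) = x*(x + 2)*(x - 5)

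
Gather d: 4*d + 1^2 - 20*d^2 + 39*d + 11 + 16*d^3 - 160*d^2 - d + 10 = 16*d^3 - 180*d^2 + 42*d + 22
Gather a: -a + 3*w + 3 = -a + 3*w + 3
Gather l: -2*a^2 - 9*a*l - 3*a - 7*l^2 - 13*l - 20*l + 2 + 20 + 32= -2*a^2 - 3*a - 7*l^2 + l*(-9*a - 33) + 54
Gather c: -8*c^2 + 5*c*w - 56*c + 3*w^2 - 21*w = -8*c^2 + c*(5*w - 56) + 3*w^2 - 21*w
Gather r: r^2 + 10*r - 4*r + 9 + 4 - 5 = r^2 + 6*r + 8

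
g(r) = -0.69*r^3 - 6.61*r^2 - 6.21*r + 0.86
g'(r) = -2.07*r^2 - 13.22*r - 6.21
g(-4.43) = -41.36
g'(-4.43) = 11.73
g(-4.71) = -44.43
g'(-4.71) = 10.14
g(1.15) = -16.07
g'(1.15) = -24.15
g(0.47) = -3.59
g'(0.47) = -12.88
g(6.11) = -441.24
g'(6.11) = -164.26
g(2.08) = -46.86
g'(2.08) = -42.66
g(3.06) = -99.81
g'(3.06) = -66.05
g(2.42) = -62.66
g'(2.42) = -50.33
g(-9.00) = 24.35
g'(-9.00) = -54.90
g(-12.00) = 315.86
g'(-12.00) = -145.65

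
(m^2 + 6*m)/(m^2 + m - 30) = m/(m - 5)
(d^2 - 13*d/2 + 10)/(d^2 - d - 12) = (d - 5/2)/(d + 3)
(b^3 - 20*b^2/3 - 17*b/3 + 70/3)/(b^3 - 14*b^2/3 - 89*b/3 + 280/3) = (3*b^2 + b - 10)/(3*b^2 + 7*b - 40)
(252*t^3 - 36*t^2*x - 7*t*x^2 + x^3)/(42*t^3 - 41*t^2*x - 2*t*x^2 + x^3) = (-6*t + x)/(-t + x)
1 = 1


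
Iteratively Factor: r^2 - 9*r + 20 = (r - 5)*(r - 4)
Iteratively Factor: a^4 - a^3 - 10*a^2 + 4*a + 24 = (a - 3)*(a^3 + 2*a^2 - 4*a - 8) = (a - 3)*(a + 2)*(a^2 - 4) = (a - 3)*(a + 2)^2*(a - 2)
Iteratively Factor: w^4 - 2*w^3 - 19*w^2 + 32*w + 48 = (w - 3)*(w^3 + w^2 - 16*w - 16) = (w - 3)*(w + 4)*(w^2 - 3*w - 4) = (w - 4)*(w - 3)*(w + 4)*(w + 1)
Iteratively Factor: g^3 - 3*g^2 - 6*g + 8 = (g - 4)*(g^2 + g - 2) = (g - 4)*(g - 1)*(g + 2)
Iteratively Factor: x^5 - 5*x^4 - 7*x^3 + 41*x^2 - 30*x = (x + 3)*(x^4 - 8*x^3 + 17*x^2 - 10*x) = x*(x + 3)*(x^3 - 8*x^2 + 17*x - 10) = x*(x - 2)*(x + 3)*(x^2 - 6*x + 5) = x*(x - 5)*(x - 2)*(x + 3)*(x - 1)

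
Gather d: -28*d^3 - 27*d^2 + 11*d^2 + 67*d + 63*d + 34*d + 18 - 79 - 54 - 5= -28*d^3 - 16*d^2 + 164*d - 120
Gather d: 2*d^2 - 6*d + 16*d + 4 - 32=2*d^2 + 10*d - 28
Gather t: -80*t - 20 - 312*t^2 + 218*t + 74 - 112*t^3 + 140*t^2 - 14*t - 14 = -112*t^3 - 172*t^2 + 124*t + 40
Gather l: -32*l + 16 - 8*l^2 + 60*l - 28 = -8*l^2 + 28*l - 12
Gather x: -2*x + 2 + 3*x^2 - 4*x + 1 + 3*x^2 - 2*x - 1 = 6*x^2 - 8*x + 2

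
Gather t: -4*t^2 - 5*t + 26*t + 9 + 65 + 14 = -4*t^2 + 21*t + 88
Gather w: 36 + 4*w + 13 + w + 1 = 5*w + 50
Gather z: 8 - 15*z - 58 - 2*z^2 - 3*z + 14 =-2*z^2 - 18*z - 36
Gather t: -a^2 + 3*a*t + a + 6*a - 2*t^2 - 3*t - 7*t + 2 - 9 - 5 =-a^2 + 7*a - 2*t^2 + t*(3*a - 10) - 12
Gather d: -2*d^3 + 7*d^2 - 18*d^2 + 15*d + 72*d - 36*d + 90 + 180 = -2*d^3 - 11*d^2 + 51*d + 270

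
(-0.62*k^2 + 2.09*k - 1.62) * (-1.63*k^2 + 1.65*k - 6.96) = 1.0106*k^4 - 4.4297*k^3 + 10.4043*k^2 - 17.2194*k + 11.2752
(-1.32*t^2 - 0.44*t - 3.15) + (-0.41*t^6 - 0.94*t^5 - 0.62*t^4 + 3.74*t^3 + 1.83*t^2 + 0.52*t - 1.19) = -0.41*t^6 - 0.94*t^5 - 0.62*t^4 + 3.74*t^3 + 0.51*t^2 + 0.08*t - 4.34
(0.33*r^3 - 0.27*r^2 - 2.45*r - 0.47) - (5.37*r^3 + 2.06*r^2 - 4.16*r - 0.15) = -5.04*r^3 - 2.33*r^2 + 1.71*r - 0.32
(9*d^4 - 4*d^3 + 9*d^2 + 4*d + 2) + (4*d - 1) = 9*d^4 - 4*d^3 + 9*d^2 + 8*d + 1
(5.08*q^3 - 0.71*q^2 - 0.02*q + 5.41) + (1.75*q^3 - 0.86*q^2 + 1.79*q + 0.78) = 6.83*q^3 - 1.57*q^2 + 1.77*q + 6.19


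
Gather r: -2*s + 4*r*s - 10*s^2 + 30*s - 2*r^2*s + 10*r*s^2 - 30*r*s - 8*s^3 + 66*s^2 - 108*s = -2*r^2*s + r*(10*s^2 - 26*s) - 8*s^3 + 56*s^2 - 80*s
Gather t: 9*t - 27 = 9*t - 27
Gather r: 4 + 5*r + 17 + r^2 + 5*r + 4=r^2 + 10*r + 25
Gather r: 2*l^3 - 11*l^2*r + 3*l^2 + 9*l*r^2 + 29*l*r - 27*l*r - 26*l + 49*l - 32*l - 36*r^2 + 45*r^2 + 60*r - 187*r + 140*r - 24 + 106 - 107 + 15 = 2*l^3 + 3*l^2 - 9*l + r^2*(9*l + 9) + r*(-11*l^2 + 2*l + 13) - 10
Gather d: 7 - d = 7 - d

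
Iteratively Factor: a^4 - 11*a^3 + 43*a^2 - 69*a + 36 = (a - 3)*(a^3 - 8*a^2 + 19*a - 12) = (a - 3)*(a - 1)*(a^2 - 7*a + 12) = (a - 3)^2*(a - 1)*(a - 4)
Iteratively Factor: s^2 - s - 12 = (s - 4)*(s + 3)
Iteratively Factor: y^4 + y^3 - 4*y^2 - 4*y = (y - 2)*(y^3 + 3*y^2 + 2*y) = (y - 2)*(y + 1)*(y^2 + 2*y) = (y - 2)*(y + 1)*(y + 2)*(y)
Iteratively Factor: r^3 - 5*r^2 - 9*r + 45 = (r - 3)*(r^2 - 2*r - 15) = (r - 3)*(r + 3)*(r - 5)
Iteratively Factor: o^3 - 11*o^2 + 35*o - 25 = (o - 5)*(o^2 - 6*o + 5) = (o - 5)*(o - 1)*(o - 5)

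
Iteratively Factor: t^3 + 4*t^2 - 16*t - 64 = (t + 4)*(t^2 - 16) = (t + 4)^2*(t - 4)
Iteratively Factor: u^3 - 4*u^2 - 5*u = (u)*(u^2 - 4*u - 5) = u*(u + 1)*(u - 5)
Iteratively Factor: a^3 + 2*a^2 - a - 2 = (a + 1)*(a^2 + a - 2) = (a - 1)*(a + 1)*(a + 2)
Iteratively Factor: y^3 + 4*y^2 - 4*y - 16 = (y + 2)*(y^2 + 2*y - 8) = (y + 2)*(y + 4)*(y - 2)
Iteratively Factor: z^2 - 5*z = (z)*(z - 5)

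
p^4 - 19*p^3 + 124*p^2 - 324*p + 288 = (p - 8)*(p - 6)*(p - 3)*(p - 2)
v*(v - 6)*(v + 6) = v^3 - 36*v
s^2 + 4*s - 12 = (s - 2)*(s + 6)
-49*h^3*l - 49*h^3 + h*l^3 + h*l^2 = (-7*h + l)*(7*h + l)*(h*l + h)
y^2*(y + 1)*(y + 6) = y^4 + 7*y^3 + 6*y^2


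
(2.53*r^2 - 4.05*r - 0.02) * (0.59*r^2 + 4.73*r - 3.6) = 1.4927*r^4 + 9.5774*r^3 - 28.2763*r^2 + 14.4854*r + 0.072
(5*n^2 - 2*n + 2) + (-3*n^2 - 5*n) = 2*n^2 - 7*n + 2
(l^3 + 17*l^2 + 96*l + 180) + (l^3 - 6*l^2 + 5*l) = 2*l^3 + 11*l^2 + 101*l + 180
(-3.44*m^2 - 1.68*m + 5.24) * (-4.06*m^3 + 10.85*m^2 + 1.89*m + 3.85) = 13.9664*m^5 - 30.5032*m^4 - 46.004*m^3 + 40.4348*m^2 + 3.4356*m + 20.174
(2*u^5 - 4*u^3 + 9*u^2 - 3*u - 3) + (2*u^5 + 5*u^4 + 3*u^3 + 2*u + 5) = 4*u^5 + 5*u^4 - u^3 + 9*u^2 - u + 2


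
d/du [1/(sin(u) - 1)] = -cos(u)/(sin(u) - 1)^2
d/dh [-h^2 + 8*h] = 8 - 2*h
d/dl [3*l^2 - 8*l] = 6*l - 8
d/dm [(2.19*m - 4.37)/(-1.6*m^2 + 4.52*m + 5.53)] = (3.504*m^2 - 13.984*m + 31.8631)/(2.56*m^4 - 14.464*m^3 + 2.73439999999999*m^2 + 49.9912*m + 30.5809)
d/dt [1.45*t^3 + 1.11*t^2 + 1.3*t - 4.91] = 4.35*t^2 + 2.22*t + 1.3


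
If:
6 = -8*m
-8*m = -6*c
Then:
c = -1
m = -3/4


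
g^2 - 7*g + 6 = (g - 6)*(g - 1)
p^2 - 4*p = p*(p - 4)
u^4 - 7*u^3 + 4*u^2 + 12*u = u*(u - 6)*(u - 2)*(u + 1)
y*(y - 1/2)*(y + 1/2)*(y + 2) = y^4 + 2*y^3 - y^2/4 - y/2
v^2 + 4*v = v*(v + 4)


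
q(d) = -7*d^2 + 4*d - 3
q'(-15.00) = 214.00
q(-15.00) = -1638.00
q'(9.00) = -122.00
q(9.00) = -534.00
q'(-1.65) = 27.10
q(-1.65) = -28.66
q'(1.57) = -17.98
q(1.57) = -13.97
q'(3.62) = -46.68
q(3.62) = -80.25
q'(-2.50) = 39.00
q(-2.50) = -56.75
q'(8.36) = -113.04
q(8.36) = -458.79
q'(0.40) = -1.60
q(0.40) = -2.52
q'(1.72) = -20.08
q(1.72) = -16.83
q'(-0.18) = 6.52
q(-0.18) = -3.95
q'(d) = 4 - 14*d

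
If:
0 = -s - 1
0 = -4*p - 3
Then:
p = -3/4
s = -1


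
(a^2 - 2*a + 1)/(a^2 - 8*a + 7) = (a - 1)/(a - 7)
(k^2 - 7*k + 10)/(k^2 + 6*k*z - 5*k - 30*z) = (k - 2)/(k + 6*z)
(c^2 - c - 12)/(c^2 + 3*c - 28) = (c + 3)/(c + 7)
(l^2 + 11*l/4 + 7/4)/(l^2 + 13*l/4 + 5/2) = (4*l^2 + 11*l + 7)/(4*l^2 + 13*l + 10)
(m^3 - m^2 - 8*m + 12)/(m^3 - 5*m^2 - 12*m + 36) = (m - 2)/(m - 6)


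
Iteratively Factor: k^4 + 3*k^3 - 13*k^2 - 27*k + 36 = (k + 3)*(k^3 - 13*k + 12) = (k - 1)*(k + 3)*(k^2 + k - 12) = (k - 1)*(k + 3)*(k + 4)*(k - 3)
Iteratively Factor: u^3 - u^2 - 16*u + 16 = (u - 4)*(u^2 + 3*u - 4) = (u - 4)*(u + 4)*(u - 1)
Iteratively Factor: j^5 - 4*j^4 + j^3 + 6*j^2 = (j)*(j^4 - 4*j^3 + j^2 + 6*j) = j*(j + 1)*(j^3 - 5*j^2 + 6*j) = j*(j - 3)*(j + 1)*(j^2 - 2*j) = j^2*(j - 3)*(j + 1)*(j - 2)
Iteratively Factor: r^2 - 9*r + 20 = (r - 4)*(r - 5)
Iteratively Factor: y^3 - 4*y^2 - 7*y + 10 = (y + 2)*(y^2 - 6*y + 5) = (y - 1)*(y + 2)*(y - 5)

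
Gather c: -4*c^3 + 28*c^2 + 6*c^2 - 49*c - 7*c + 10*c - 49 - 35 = -4*c^3 + 34*c^2 - 46*c - 84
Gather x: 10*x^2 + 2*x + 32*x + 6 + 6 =10*x^2 + 34*x + 12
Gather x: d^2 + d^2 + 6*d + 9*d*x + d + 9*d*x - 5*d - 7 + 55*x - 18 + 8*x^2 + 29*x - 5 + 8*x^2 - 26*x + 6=2*d^2 + 2*d + 16*x^2 + x*(18*d + 58) - 24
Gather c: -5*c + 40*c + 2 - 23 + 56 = 35*c + 35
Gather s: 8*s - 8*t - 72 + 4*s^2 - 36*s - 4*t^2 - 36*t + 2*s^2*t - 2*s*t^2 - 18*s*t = s^2*(2*t + 4) + s*(-2*t^2 - 18*t - 28) - 4*t^2 - 44*t - 72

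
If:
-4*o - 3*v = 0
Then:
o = -3*v/4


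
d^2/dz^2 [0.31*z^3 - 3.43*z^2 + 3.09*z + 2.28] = 1.86*z - 6.86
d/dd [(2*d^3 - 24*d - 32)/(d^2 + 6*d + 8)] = 2*d*(d + 8)/(d^2 + 8*d + 16)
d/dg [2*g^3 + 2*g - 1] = 6*g^2 + 2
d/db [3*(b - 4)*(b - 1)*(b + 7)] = 9*b^2 + 12*b - 93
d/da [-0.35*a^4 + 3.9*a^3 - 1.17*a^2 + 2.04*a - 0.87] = -1.4*a^3 + 11.7*a^2 - 2.34*a + 2.04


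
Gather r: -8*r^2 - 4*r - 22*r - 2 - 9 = -8*r^2 - 26*r - 11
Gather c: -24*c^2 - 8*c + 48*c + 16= -24*c^2 + 40*c + 16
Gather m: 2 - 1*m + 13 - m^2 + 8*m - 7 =-m^2 + 7*m + 8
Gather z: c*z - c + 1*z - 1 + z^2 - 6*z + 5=-c + z^2 + z*(c - 5) + 4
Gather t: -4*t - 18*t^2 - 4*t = -18*t^2 - 8*t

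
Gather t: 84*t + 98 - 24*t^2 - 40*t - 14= -24*t^2 + 44*t + 84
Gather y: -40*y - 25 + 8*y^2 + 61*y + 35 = 8*y^2 + 21*y + 10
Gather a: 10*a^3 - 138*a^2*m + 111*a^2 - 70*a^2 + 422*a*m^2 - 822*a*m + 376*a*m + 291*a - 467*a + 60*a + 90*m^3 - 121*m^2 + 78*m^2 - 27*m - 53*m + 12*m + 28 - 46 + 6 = 10*a^3 + a^2*(41 - 138*m) + a*(422*m^2 - 446*m - 116) + 90*m^3 - 43*m^2 - 68*m - 12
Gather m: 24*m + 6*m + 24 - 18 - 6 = 30*m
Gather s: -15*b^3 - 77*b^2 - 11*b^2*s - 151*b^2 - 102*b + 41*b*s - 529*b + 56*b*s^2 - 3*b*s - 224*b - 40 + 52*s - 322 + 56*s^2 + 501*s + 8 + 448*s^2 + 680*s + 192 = -15*b^3 - 228*b^2 - 855*b + s^2*(56*b + 504) + s*(-11*b^2 + 38*b + 1233) - 162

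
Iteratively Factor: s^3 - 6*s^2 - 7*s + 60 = (s - 5)*(s^2 - s - 12) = (s - 5)*(s + 3)*(s - 4)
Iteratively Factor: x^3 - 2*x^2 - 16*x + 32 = (x + 4)*(x^2 - 6*x + 8) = (x - 4)*(x + 4)*(x - 2)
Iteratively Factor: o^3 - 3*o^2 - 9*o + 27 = (o - 3)*(o^2 - 9) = (o - 3)*(o + 3)*(o - 3)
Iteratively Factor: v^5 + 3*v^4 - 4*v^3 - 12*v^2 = (v - 2)*(v^4 + 5*v^3 + 6*v^2) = v*(v - 2)*(v^3 + 5*v^2 + 6*v) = v*(v - 2)*(v + 2)*(v^2 + 3*v) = v*(v - 2)*(v + 2)*(v + 3)*(v)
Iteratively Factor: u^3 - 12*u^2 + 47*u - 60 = (u - 3)*(u^2 - 9*u + 20) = (u - 4)*(u - 3)*(u - 5)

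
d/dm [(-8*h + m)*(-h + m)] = -9*h + 2*m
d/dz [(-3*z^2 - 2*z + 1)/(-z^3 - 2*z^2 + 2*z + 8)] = (-3*z^4 - 4*z^3 - 7*z^2 - 44*z - 18)/(z^6 + 4*z^5 - 24*z^3 - 28*z^2 + 32*z + 64)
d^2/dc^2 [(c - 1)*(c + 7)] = 2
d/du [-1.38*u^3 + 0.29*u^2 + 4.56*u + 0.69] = -4.14*u^2 + 0.58*u + 4.56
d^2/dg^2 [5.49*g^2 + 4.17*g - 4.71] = 10.9800000000000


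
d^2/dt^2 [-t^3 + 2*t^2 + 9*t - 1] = 4 - 6*t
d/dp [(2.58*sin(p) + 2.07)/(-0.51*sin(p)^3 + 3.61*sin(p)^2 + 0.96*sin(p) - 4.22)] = (2.6316*sin(p)^3 - 6.1467*sin(p)^2 - 14.9454*sin(p) - 12.8748)*cos(p)/(0.2601*sin(p)^6 - 3.6822*sin(p)^5 + 12.0529*sin(p)^4 + 11.2356*sin(p)^3 - 29.5468*sin(p)^2 - 8.1024*sin(p) + 17.8084)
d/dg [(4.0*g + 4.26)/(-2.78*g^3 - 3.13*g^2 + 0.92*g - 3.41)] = (22.24*g^3 + 48.0484*g^2 + 26.6676*g - 17.5592)/(7.7284*g^6 + 17.4028*g^5 + 4.6817*g^4 + 13.2004*g^3 + 22.193*g^2 - 6.2744*g + 11.6281)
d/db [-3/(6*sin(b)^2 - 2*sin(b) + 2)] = 3*(6*sin(b) - 1)*cos(b)/(2*(3*sin(b)^2 - sin(b) + 1)^2)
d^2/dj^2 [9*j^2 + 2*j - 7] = 18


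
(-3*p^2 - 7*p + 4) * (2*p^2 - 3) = -6*p^4 - 14*p^3 + 17*p^2 + 21*p - 12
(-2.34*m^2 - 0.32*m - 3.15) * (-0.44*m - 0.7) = 1.0296*m^3 + 1.7788*m^2 + 1.61*m + 2.205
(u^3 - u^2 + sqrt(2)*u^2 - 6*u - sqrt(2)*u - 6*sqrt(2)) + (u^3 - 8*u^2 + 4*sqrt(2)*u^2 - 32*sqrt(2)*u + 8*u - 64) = 2*u^3 - 9*u^2 + 5*sqrt(2)*u^2 - 33*sqrt(2)*u + 2*u - 64 - 6*sqrt(2)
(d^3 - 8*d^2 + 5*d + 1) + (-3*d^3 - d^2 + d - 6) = -2*d^3 - 9*d^2 + 6*d - 5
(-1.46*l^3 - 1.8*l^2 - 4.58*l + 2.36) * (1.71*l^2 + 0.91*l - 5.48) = -2.4966*l^5 - 4.4066*l^4 - 1.469*l^3 + 9.7318*l^2 + 27.246*l - 12.9328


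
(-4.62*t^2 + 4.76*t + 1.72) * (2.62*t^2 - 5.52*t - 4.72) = -12.1044*t^4 + 37.9736*t^3 + 0.0376000000000012*t^2 - 31.9616*t - 8.1184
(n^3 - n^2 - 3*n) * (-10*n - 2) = -10*n^4 + 8*n^3 + 32*n^2 + 6*n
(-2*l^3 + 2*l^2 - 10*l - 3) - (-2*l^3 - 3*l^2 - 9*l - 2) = 5*l^2 - l - 1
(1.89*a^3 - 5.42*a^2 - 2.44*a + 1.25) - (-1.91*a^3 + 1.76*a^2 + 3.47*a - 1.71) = 3.8*a^3 - 7.18*a^2 - 5.91*a + 2.96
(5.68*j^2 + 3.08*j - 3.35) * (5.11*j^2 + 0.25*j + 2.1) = 29.0248*j^4 + 17.1588*j^3 - 4.4205*j^2 + 5.6305*j - 7.035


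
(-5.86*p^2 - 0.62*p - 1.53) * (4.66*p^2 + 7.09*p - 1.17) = -27.3076*p^4 - 44.4366*p^3 - 4.6694*p^2 - 10.1223*p + 1.7901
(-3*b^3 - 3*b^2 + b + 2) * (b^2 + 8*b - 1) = -3*b^5 - 27*b^4 - 20*b^3 + 13*b^2 + 15*b - 2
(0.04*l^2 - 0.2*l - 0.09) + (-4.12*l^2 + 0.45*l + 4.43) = -4.08*l^2 + 0.25*l + 4.34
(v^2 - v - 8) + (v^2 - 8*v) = 2*v^2 - 9*v - 8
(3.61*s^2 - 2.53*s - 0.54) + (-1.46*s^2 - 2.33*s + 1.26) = 2.15*s^2 - 4.86*s + 0.72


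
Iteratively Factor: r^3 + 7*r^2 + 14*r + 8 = (r + 4)*(r^2 + 3*r + 2) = (r + 2)*(r + 4)*(r + 1)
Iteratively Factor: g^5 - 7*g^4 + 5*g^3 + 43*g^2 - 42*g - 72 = (g - 3)*(g^4 - 4*g^3 - 7*g^2 + 22*g + 24) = (g - 3)*(g + 1)*(g^3 - 5*g^2 - 2*g + 24) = (g - 3)*(g + 1)*(g + 2)*(g^2 - 7*g + 12) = (g - 3)^2*(g + 1)*(g + 2)*(g - 4)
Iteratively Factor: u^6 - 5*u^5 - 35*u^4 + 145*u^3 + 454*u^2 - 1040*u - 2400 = (u + 2)*(u^5 - 7*u^4 - 21*u^3 + 187*u^2 + 80*u - 1200) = (u - 5)*(u + 2)*(u^4 - 2*u^3 - 31*u^2 + 32*u + 240) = (u - 5)*(u + 2)*(u + 3)*(u^3 - 5*u^2 - 16*u + 80) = (u - 5)*(u + 2)*(u + 3)*(u + 4)*(u^2 - 9*u + 20) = (u - 5)^2*(u + 2)*(u + 3)*(u + 4)*(u - 4)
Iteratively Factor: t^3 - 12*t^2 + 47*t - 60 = (t - 5)*(t^2 - 7*t + 12) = (t - 5)*(t - 4)*(t - 3)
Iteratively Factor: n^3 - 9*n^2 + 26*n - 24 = (n - 4)*(n^2 - 5*n + 6) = (n - 4)*(n - 3)*(n - 2)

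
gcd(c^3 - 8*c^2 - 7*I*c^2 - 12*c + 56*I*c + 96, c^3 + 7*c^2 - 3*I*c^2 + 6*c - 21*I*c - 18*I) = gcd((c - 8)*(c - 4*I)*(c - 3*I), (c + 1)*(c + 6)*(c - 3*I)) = c - 3*I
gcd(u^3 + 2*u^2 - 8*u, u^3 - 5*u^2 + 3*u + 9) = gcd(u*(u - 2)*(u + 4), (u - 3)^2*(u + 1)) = 1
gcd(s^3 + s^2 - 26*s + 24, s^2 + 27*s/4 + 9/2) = s + 6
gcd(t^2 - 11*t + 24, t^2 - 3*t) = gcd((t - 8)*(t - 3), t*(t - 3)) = t - 3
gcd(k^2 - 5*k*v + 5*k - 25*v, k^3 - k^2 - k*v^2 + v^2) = 1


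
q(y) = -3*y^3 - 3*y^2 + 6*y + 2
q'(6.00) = -354.00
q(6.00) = -718.00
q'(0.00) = 6.00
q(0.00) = 2.00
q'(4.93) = -242.32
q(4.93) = -400.80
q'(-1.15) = 1.00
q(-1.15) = -4.30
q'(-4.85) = -176.60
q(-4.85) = 244.58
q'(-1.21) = 0.08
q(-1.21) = -4.34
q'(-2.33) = -28.88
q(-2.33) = 9.68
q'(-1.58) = -6.99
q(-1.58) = -3.14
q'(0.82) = -4.97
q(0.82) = 3.25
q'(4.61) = -212.93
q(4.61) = -328.01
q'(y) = -9*y^2 - 6*y + 6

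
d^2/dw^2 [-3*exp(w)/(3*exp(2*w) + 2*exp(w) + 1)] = (-27*exp(4*w) + 18*exp(3*w) + 54*exp(2*w) + 6*exp(w) - 3)*exp(w)/(27*exp(6*w) + 54*exp(5*w) + 63*exp(4*w) + 44*exp(3*w) + 21*exp(2*w) + 6*exp(w) + 1)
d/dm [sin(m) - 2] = cos(m)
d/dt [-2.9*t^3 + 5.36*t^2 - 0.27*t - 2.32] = -8.7*t^2 + 10.72*t - 0.27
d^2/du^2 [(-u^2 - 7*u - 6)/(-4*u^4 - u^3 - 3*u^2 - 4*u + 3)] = 2*(48*u^8 + 684*u^7 + 1173*u^6 + 537*u^5 + 543*u^4 + 1220*u^3 + 819*u^2 + 459*u + 243)/(64*u^12 + 48*u^11 + 156*u^10 + 265*u^9 + 69*u^8 + 255*u^7 + 66*u^6 - 186*u^5 + 99*u^4 - 125*u^3 - 63*u^2 + 108*u - 27)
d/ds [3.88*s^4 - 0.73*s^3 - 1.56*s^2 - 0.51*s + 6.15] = 15.52*s^3 - 2.19*s^2 - 3.12*s - 0.51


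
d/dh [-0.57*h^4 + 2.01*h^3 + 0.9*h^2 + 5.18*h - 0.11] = -2.28*h^3 + 6.03*h^2 + 1.8*h + 5.18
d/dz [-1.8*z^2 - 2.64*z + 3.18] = -3.6*z - 2.64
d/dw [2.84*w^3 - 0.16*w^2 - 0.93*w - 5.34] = 8.52*w^2 - 0.32*w - 0.93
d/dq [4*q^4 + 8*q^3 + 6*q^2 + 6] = 4*q*(4*q^2 + 6*q + 3)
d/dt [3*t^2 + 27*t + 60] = 6*t + 27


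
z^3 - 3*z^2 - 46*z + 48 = (z - 8)*(z - 1)*(z + 6)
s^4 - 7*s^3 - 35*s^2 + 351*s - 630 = (s - 6)*(s - 5)*(s - 3)*(s + 7)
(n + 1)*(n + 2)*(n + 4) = n^3 + 7*n^2 + 14*n + 8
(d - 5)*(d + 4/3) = d^2 - 11*d/3 - 20/3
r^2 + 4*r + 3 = (r + 1)*(r + 3)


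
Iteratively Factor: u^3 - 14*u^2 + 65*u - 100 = (u - 5)*(u^2 - 9*u + 20) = (u - 5)^2*(u - 4)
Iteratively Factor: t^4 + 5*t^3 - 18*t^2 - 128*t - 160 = (t + 4)*(t^3 + t^2 - 22*t - 40) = (t - 5)*(t + 4)*(t^2 + 6*t + 8) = (t - 5)*(t + 2)*(t + 4)*(t + 4)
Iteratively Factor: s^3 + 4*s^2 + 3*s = (s)*(s^2 + 4*s + 3) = s*(s + 3)*(s + 1)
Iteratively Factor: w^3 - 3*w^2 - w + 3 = (w - 3)*(w^2 - 1) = (w - 3)*(w - 1)*(w + 1)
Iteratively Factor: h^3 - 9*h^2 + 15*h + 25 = (h - 5)*(h^2 - 4*h - 5) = (h - 5)*(h + 1)*(h - 5)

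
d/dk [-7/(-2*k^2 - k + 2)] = 7*(-4*k - 1)/(2*k^2 + k - 2)^2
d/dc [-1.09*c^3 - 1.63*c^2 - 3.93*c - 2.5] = -3.27*c^2 - 3.26*c - 3.93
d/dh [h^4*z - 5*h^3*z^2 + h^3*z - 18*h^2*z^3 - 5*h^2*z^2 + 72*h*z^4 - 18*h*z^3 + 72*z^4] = z*(4*h^3 - 15*h^2*z + 3*h^2 - 36*h*z^2 - 10*h*z + 72*z^3 - 18*z^2)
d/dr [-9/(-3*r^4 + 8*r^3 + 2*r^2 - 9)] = 36*r*(-3*r^2 + 6*r + 1)/(3*r^4 - 8*r^3 - 2*r^2 + 9)^2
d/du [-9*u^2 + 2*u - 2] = 2 - 18*u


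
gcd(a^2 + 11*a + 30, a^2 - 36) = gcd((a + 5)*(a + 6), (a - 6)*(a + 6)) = a + 6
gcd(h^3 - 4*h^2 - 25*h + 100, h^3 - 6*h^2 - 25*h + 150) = h^2 - 25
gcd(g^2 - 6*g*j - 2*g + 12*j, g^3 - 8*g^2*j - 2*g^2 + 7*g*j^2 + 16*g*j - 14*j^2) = g - 2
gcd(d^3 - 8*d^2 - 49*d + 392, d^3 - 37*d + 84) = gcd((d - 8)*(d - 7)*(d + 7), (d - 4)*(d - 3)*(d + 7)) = d + 7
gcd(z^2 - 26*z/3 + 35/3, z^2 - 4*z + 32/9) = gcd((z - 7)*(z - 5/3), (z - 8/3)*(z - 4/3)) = 1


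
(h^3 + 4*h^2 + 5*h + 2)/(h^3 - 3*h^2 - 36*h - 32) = (h^2 + 3*h + 2)/(h^2 - 4*h - 32)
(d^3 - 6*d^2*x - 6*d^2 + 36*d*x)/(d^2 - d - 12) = d*(-d^2 + 6*d*x + 6*d - 36*x)/(-d^2 + d + 12)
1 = 1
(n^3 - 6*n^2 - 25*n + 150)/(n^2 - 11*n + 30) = n + 5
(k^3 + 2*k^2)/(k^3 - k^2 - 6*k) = k/(k - 3)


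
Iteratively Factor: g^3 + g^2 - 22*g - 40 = (g + 2)*(g^2 - g - 20) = (g - 5)*(g + 2)*(g + 4)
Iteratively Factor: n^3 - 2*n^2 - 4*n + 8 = (n - 2)*(n^2 - 4) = (n - 2)*(n + 2)*(n - 2)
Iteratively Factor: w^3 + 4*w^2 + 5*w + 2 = (w + 2)*(w^2 + 2*w + 1) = (w + 1)*(w + 2)*(w + 1)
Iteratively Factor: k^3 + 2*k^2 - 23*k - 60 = (k + 3)*(k^2 - k - 20) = (k + 3)*(k + 4)*(k - 5)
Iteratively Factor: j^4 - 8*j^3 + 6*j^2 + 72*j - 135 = (j + 3)*(j^3 - 11*j^2 + 39*j - 45) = (j - 3)*(j + 3)*(j^2 - 8*j + 15) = (j - 5)*(j - 3)*(j + 3)*(j - 3)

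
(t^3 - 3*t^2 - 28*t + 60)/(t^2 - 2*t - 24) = (t^2 + 3*t - 10)/(t + 4)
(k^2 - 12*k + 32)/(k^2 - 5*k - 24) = (k - 4)/(k + 3)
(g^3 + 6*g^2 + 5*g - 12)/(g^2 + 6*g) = (g^3 + 6*g^2 + 5*g - 12)/(g*(g + 6))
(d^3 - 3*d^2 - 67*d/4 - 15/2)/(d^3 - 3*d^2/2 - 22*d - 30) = (d + 1/2)/(d + 2)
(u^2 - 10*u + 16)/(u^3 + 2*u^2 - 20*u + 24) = (u - 8)/(u^2 + 4*u - 12)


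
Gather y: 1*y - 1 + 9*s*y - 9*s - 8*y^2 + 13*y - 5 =-9*s - 8*y^2 + y*(9*s + 14) - 6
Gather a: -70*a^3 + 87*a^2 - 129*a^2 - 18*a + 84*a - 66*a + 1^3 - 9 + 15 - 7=-70*a^3 - 42*a^2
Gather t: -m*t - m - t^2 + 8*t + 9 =-m - t^2 + t*(8 - m) + 9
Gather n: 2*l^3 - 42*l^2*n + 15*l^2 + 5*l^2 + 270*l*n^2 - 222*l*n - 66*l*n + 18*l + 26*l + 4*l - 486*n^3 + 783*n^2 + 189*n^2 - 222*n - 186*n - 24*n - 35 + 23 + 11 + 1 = 2*l^3 + 20*l^2 + 48*l - 486*n^3 + n^2*(270*l + 972) + n*(-42*l^2 - 288*l - 432)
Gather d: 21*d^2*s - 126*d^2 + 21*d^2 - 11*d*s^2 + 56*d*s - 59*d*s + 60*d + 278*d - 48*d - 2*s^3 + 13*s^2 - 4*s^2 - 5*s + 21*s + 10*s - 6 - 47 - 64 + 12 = d^2*(21*s - 105) + d*(-11*s^2 - 3*s + 290) - 2*s^3 + 9*s^2 + 26*s - 105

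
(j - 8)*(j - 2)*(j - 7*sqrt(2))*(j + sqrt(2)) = j^4 - 10*j^3 - 6*sqrt(2)*j^3 + 2*j^2 + 60*sqrt(2)*j^2 - 96*sqrt(2)*j + 140*j - 224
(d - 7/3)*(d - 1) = d^2 - 10*d/3 + 7/3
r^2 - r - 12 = (r - 4)*(r + 3)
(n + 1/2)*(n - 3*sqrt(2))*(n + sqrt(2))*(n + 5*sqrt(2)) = n^4 + n^3/2 + 3*sqrt(2)*n^3 - 26*n^2 + 3*sqrt(2)*n^2/2 - 30*sqrt(2)*n - 13*n - 15*sqrt(2)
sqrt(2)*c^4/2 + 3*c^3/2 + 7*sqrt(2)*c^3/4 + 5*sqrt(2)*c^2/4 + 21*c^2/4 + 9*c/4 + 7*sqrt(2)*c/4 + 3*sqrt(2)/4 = (c + 1/2)*(c + 3)*(c + sqrt(2))*(sqrt(2)*c/2 + 1/2)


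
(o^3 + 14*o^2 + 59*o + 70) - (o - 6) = o^3 + 14*o^2 + 58*o + 76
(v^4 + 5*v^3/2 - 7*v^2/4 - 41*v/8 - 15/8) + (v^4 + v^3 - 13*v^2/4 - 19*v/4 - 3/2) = 2*v^4 + 7*v^3/2 - 5*v^2 - 79*v/8 - 27/8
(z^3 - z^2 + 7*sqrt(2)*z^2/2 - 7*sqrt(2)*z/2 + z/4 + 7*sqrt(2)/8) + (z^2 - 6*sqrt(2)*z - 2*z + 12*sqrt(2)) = z^3 + 7*sqrt(2)*z^2/2 - 19*sqrt(2)*z/2 - 7*z/4 + 103*sqrt(2)/8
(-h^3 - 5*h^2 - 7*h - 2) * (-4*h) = 4*h^4 + 20*h^3 + 28*h^2 + 8*h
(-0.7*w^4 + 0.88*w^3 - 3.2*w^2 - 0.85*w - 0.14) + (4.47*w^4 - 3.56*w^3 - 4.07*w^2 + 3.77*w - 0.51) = 3.77*w^4 - 2.68*w^3 - 7.27*w^2 + 2.92*w - 0.65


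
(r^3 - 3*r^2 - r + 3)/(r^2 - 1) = r - 3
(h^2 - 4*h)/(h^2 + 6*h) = (h - 4)/(h + 6)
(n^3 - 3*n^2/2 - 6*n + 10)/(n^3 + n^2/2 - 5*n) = (n - 2)/n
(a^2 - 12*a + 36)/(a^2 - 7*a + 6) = (a - 6)/(a - 1)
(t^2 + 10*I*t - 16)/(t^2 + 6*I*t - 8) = (t + 8*I)/(t + 4*I)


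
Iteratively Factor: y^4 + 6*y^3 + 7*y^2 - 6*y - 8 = (y + 2)*(y^3 + 4*y^2 - y - 4) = (y - 1)*(y + 2)*(y^2 + 5*y + 4) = (y - 1)*(y + 2)*(y + 4)*(y + 1)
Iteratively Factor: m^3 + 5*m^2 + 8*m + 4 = (m + 2)*(m^2 + 3*m + 2) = (m + 1)*(m + 2)*(m + 2)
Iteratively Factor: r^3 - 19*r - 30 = (r + 3)*(r^2 - 3*r - 10) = (r - 5)*(r + 3)*(r + 2)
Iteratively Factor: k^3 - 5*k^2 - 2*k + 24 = (k + 2)*(k^2 - 7*k + 12) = (k - 3)*(k + 2)*(k - 4)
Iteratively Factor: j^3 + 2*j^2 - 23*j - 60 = (j + 3)*(j^2 - j - 20) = (j - 5)*(j + 3)*(j + 4)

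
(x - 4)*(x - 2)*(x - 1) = x^3 - 7*x^2 + 14*x - 8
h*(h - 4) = h^2 - 4*h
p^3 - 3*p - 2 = (p - 2)*(p + 1)^2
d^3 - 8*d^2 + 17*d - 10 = (d - 5)*(d - 2)*(d - 1)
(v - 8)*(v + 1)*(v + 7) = v^3 - 57*v - 56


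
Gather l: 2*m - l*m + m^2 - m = -l*m + m^2 + m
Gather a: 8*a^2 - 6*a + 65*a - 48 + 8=8*a^2 + 59*a - 40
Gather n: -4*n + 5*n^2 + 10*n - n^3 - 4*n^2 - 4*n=-n^3 + n^2 + 2*n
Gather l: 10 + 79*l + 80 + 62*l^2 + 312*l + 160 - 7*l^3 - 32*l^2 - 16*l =-7*l^3 + 30*l^2 + 375*l + 250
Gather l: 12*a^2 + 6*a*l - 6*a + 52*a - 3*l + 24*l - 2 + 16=12*a^2 + 46*a + l*(6*a + 21) + 14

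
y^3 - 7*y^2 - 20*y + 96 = (y - 8)*(y - 3)*(y + 4)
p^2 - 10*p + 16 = (p - 8)*(p - 2)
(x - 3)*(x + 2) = x^2 - x - 6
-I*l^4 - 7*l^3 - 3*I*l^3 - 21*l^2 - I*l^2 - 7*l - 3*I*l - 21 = (l + 3)*(l - 7*I)*(l - I)*(-I*l + 1)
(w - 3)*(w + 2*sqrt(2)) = w^2 - 3*w + 2*sqrt(2)*w - 6*sqrt(2)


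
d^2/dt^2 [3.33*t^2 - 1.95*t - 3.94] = 6.66000000000000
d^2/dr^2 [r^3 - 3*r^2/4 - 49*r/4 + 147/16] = 6*r - 3/2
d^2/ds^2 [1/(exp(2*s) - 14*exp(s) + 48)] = 2*((7 - 2*exp(s))*(exp(2*s) - 14*exp(s) + 48) + 4*(exp(s) - 7)^2*exp(s))*exp(s)/(exp(2*s) - 14*exp(s) + 48)^3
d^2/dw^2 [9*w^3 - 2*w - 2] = 54*w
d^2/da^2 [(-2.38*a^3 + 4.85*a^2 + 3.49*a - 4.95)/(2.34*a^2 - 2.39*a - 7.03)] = (1.4210854715202e-14*a^5 + 5.6843418860808e-14*a^4 - 13.0246400000001*a^3 + 76.1472240000001*a^2 - 195.163044*a + 142.700094)/(12.812904*a^6 - 39.260052*a^5 - 75.381462*a^4 + 222.243949*a^3 + 226.466529*a^2 - 354.347853*a - 347.428927)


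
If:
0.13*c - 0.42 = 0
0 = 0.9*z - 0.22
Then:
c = 3.23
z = 0.24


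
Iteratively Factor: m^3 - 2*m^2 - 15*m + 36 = (m - 3)*(m^2 + m - 12) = (m - 3)*(m + 4)*(m - 3)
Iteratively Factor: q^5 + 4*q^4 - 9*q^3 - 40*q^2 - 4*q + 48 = (q - 1)*(q^4 + 5*q^3 - 4*q^2 - 44*q - 48) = (q - 3)*(q - 1)*(q^3 + 8*q^2 + 20*q + 16) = (q - 3)*(q - 1)*(q + 2)*(q^2 + 6*q + 8) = (q - 3)*(q - 1)*(q + 2)*(q + 4)*(q + 2)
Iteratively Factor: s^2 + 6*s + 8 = (s + 4)*(s + 2)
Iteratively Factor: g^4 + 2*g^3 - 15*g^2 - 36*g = (g)*(g^3 + 2*g^2 - 15*g - 36) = g*(g + 3)*(g^2 - g - 12) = g*(g - 4)*(g + 3)*(g + 3)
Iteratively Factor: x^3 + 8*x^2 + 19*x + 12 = (x + 4)*(x^2 + 4*x + 3) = (x + 3)*(x + 4)*(x + 1)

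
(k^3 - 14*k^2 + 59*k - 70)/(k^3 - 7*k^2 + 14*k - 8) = (k^2 - 12*k + 35)/(k^2 - 5*k + 4)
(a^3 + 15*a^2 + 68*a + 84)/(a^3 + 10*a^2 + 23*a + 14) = (a + 6)/(a + 1)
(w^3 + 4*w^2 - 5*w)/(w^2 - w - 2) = w*(-w^2 - 4*w + 5)/(-w^2 + w + 2)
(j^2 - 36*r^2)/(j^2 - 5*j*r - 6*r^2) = (j + 6*r)/(j + r)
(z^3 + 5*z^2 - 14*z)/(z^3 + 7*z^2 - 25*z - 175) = z*(z - 2)/(z^2 - 25)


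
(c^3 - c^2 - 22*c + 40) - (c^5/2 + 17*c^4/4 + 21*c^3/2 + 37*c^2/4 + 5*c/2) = -c^5/2 - 17*c^4/4 - 19*c^3/2 - 41*c^2/4 - 49*c/2 + 40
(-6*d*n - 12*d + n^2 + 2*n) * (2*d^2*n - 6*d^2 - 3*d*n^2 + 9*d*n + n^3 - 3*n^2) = -12*d^3*n^2 + 12*d^3*n + 72*d^3 + 20*d^2*n^3 - 20*d^2*n^2 - 120*d^2*n - 9*d*n^4 + 9*d*n^3 + 54*d*n^2 + n^5 - n^4 - 6*n^3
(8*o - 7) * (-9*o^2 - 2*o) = -72*o^3 + 47*o^2 + 14*o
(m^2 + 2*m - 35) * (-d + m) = -d*m^2 - 2*d*m + 35*d + m^3 + 2*m^2 - 35*m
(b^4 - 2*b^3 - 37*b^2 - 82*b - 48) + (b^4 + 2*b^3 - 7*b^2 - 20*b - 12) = 2*b^4 - 44*b^2 - 102*b - 60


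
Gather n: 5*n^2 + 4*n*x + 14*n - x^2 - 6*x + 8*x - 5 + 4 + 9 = 5*n^2 + n*(4*x + 14) - x^2 + 2*x + 8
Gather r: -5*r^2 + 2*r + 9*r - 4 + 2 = -5*r^2 + 11*r - 2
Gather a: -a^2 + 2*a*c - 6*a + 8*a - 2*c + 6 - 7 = -a^2 + a*(2*c + 2) - 2*c - 1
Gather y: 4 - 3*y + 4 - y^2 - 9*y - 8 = -y^2 - 12*y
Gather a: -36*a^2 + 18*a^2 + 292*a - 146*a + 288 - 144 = -18*a^2 + 146*a + 144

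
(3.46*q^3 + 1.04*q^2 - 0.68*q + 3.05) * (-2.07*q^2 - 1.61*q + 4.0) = -7.1622*q^5 - 7.7234*q^4 + 13.5732*q^3 - 1.0587*q^2 - 7.6305*q + 12.2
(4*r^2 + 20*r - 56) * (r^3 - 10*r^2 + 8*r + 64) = 4*r^5 - 20*r^4 - 224*r^3 + 976*r^2 + 832*r - 3584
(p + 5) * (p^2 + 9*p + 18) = p^3 + 14*p^2 + 63*p + 90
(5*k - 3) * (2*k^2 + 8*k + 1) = 10*k^3 + 34*k^2 - 19*k - 3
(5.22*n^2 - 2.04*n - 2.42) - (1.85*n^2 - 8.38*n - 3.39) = 3.37*n^2 + 6.34*n + 0.97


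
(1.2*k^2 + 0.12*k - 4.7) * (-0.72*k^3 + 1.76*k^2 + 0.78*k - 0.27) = -0.864*k^5 + 2.0256*k^4 + 4.5312*k^3 - 8.5024*k^2 - 3.6984*k + 1.269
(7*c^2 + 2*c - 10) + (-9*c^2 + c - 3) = -2*c^2 + 3*c - 13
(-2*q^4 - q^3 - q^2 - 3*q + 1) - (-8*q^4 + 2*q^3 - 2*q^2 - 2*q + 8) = 6*q^4 - 3*q^3 + q^2 - q - 7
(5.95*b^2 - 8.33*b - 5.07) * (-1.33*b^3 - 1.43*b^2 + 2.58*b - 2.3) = -7.9135*b^5 + 2.5704*b^4 + 34.006*b^3 - 27.9263*b^2 + 6.0784*b + 11.661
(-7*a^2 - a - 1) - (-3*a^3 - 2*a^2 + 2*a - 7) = 3*a^3 - 5*a^2 - 3*a + 6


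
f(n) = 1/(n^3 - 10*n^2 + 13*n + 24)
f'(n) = (-3*n^2 + 20*n - 13)/(n^3 - 10*n^2 + 13*n + 24)^2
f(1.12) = 0.04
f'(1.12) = 0.01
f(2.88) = 0.42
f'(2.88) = 3.47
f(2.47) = 0.10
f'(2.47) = 0.17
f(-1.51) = -0.05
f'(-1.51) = -0.10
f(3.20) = -0.25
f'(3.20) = 1.25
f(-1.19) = -0.14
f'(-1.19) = -0.77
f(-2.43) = -0.01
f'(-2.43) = -0.01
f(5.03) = -0.03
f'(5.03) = 0.01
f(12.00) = 0.00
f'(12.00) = 0.00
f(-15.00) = 0.00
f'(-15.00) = 0.00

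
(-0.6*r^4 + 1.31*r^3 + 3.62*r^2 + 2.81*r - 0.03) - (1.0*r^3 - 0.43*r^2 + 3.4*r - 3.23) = -0.6*r^4 + 0.31*r^3 + 4.05*r^2 - 0.59*r + 3.2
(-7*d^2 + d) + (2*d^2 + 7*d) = -5*d^2 + 8*d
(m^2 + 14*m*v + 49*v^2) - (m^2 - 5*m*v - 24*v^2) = 19*m*v + 73*v^2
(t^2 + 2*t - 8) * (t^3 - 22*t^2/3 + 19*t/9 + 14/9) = t^5 - 16*t^4/3 - 185*t^3/9 + 580*t^2/9 - 124*t/9 - 112/9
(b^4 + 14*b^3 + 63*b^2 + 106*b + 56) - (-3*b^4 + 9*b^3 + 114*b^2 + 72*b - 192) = 4*b^4 + 5*b^3 - 51*b^2 + 34*b + 248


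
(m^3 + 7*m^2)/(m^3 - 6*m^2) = (m + 7)/(m - 6)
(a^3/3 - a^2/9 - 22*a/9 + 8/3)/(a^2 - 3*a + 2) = (3*a^2 + 5*a - 12)/(9*(a - 1))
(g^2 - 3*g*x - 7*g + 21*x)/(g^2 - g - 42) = (g - 3*x)/(g + 6)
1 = 1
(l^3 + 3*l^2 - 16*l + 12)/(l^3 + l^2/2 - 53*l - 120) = 2*(l^2 - 3*l + 2)/(2*l^2 - 11*l - 40)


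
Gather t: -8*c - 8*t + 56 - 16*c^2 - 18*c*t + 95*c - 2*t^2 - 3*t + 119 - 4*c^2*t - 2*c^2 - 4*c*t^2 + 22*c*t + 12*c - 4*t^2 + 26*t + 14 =-18*c^2 + 99*c + t^2*(-4*c - 6) + t*(-4*c^2 + 4*c + 15) + 189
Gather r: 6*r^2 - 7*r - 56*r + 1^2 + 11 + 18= 6*r^2 - 63*r + 30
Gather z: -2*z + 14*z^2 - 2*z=14*z^2 - 4*z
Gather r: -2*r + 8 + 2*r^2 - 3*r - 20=2*r^2 - 5*r - 12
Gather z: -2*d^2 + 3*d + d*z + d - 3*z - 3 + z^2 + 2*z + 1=-2*d^2 + 4*d + z^2 + z*(d - 1) - 2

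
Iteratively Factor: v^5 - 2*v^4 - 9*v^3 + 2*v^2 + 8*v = (v + 1)*(v^4 - 3*v^3 - 6*v^2 + 8*v) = v*(v + 1)*(v^3 - 3*v^2 - 6*v + 8) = v*(v + 1)*(v + 2)*(v^2 - 5*v + 4) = v*(v - 1)*(v + 1)*(v + 2)*(v - 4)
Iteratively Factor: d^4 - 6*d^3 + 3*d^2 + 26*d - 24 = (d - 3)*(d^3 - 3*d^2 - 6*d + 8) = (d - 3)*(d + 2)*(d^2 - 5*d + 4) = (d - 3)*(d - 1)*(d + 2)*(d - 4)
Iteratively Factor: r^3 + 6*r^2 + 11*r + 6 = (r + 1)*(r^2 + 5*r + 6) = (r + 1)*(r + 3)*(r + 2)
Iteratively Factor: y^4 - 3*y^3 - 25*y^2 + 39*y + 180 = (y - 4)*(y^3 + y^2 - 21*y - 45) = (y - 5)*(y - 4)*(y^2 + 6*y + 9) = (y - 5)*(y - 4)*(y + 3)*(y + 3)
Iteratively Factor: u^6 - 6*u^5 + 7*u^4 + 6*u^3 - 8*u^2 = (u - 2)*(u^5 - 4*u^4 - u^3 + 4*u^2) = (u - 2)*(u + 1)*(u^4 - 5*u^3 + 4*u^2) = u*(u - 2)*(u + 1)*(u^3 - 5*u^2 + 4*u) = u*(u - 4)*(u - 2)*(u + 1)*(u^2 - u) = u^2*(u - 4)*(u - 2)*(u + 1)*(u - 1)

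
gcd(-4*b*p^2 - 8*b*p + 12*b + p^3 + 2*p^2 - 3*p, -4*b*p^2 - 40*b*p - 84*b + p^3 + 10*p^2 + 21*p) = -4*b*p - 12*b + p^2 + 3*p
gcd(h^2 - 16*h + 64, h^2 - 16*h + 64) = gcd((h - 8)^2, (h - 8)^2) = h^2 - 16*h + 64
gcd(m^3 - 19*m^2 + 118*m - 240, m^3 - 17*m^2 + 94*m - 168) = m - 6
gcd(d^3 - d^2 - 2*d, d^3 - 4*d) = d^2 - 2*d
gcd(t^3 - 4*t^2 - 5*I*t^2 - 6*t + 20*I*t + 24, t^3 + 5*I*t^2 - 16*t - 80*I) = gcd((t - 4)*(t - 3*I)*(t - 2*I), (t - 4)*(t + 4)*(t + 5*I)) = t - 4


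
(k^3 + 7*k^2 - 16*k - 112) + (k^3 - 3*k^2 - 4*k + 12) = 2*k^3 + 4*k^2 - 20*k - 100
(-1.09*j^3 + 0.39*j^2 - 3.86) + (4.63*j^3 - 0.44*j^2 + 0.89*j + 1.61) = 3.54*j^3 - 0.05*j^2 + 0.89*j - 2.25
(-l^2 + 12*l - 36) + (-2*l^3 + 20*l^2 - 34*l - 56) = -2*l^3 + 19*l^2 - 22*l - 92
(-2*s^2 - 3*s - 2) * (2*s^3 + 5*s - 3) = -4*s^5 - 6*s^4 - 14*s^3 - 9*s^2 - s + 6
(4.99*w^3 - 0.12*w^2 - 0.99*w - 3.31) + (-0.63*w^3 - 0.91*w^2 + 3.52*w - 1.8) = 4.36*w^3 - 1.03*w^2 + 2.53*w - 5.11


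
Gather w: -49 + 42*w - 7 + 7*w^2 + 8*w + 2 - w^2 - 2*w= 6*w^2 + 48*w - 54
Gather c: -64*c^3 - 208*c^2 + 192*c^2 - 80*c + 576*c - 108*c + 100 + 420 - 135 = -64*c^3 - 16*c^2 + 388*c + 385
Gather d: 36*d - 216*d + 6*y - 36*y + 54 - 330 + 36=-180*d - 30*y - 240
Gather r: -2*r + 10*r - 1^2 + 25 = 8*r + 24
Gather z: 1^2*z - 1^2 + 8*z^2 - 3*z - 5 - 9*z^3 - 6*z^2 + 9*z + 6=-9*z^3 + 2*z^2 + 7*z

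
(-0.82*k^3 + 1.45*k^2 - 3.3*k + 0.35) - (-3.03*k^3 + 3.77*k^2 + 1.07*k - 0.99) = 2.21*k^3 - 2.32*k^2 - 4.37*k + 1.34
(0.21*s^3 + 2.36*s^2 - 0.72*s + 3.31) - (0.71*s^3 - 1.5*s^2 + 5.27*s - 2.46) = -0.5*s^3 + 3.86*s^2 - 5.99*s + 5.77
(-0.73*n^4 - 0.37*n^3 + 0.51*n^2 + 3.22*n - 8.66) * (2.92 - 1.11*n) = 0.8103*n^5 - 1.7209*n^4 - 1.6465*n^3 - 2.085*n^2 + 19.015*n - 25.2872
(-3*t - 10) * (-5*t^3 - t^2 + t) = 15*t^4 + 53*t^3 + 7*t^2 - 10*t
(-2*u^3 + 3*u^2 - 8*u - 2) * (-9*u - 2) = 18*u^4 - 23*u^3 + 66*u^2 + 34*u + 4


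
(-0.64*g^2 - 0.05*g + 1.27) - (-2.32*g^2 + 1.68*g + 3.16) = 1.68*g^2 - 1.73*g - 1.89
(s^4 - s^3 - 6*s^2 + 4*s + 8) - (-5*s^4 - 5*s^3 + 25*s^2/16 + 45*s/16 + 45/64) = 6*s^4 + 4*s^3 - 121*s^2/16 + 19*s/16 + 467/64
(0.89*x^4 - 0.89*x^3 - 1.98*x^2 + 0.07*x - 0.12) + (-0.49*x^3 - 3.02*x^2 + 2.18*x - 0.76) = 0.89*x^4 - 1.38*x^3 - 5.0*x^2 + 2.25*x - 0.88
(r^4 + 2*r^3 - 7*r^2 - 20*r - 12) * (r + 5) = r^5 + 7*r^4 + 3*r^3 - 55*r^2 - 112*r - 60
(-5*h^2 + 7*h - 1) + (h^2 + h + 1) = -4*h^2 + 8*h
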